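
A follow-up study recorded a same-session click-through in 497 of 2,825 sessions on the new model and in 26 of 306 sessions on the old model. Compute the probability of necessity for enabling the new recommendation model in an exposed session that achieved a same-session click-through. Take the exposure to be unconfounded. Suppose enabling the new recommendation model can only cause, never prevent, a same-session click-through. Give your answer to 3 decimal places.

p₁ = P(outcome | exposed) = 497/2825 = 0.17593
p₀ = P(outcome | unexposed) = 26/306 = 0.084967
Under exogeneity and monotonicity, PN = (p₁ − p₀) / p₁.
PN = (0.17593 − 0.084967) / 0.17593 = 0.090962 / 0.17593 ≈ 0.5170

PN ≈ 0.517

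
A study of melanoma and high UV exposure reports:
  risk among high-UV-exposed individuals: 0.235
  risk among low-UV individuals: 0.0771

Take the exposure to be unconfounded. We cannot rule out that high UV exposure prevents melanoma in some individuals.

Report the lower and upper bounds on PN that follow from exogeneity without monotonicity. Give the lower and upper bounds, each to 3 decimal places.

Let p₁ = 0.235, p₀ = 0.0771.
Under exogeneity alone the bounds on PN are max{0,(p₁−p₀)/p₁} ≤ PN ≤ min{1,(1−p₀)/p₁}.
  lower = (p₁ − p₀)/p₁ = 0.1579 / 0.235 ≈ 0.6719
  upper = min{1, (1 − p₀)/p₁} = 0.9229 / 0.235 ≈ 3.9272 → capped at 1

0.672 ≤ PN ≤ 1.000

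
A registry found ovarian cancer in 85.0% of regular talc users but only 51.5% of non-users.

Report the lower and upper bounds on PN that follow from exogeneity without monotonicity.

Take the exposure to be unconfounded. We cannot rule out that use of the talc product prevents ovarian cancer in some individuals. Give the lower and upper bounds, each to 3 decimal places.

p₁ = 0.85, p₀ = 0.515.
Under exogeneity alone the bounds on PN are max{0,(p₁−p₀)/p₁} ≤ PN ≤ min{1,(1−p₀)/p₁}.
  lower = (p₁ − p₀)/p₁ = 0.335 / 0.85 ≈ 0.3941
  upper = min{1, (1 − p₀)/p₁} = 0.485 / 0.85 ≈ 0.5706

0.394 ≤ PN ≤ 0.571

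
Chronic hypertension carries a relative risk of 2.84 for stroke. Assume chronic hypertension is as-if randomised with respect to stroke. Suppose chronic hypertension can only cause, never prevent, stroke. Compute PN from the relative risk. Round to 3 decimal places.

PN ≈ 0.648

Under exogeneity and monotonicity, PN = (RR − 1) / RR = 1 − 1/RR.
PN = (2.84 − 1) / 2.84 = 1.84 / 2.84 ≈ 0.6479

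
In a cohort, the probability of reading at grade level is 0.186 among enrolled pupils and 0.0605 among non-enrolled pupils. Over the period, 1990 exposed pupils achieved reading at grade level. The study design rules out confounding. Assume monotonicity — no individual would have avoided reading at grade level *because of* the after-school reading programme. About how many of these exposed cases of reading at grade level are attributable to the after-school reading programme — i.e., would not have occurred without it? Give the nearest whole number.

about 1343 cases

Let p₁ = 0.186, p₀ = 0.0605.
PN = (p₁ − p₀)/p₁ = (0.186 − 0.0605) / 0.186 ≈ 0.67473.
Attributable cases ≈ PN × (exposed cases) = 0.67473 × 1990 ≈ 1342.72.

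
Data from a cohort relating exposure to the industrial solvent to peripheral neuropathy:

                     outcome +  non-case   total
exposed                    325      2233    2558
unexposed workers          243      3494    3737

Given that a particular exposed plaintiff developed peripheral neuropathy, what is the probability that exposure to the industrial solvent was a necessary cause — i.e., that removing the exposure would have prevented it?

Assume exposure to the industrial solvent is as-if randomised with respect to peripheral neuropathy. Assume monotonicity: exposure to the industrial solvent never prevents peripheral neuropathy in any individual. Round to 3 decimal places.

PN ≈ 0.488

p₁ = P(outcome | exposed) = 325/2558 = 0.12705
p₀ = P(outcome | unexposed) = 243/3737 = 0.065025
Under exogeneity and monotonicity, PN = (p₁ − p₀) / p₁.
PN = (0.12705 − 0.065025) / 0.12705 = 0.062027 / 0.12705 ≈ 0.4882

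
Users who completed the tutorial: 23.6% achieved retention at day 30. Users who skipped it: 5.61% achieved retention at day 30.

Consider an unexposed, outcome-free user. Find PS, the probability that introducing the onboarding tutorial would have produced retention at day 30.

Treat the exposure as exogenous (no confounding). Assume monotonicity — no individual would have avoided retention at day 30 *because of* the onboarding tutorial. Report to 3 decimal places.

PS ≈ 0.191

p₁ = 0.236, p₀ = 0.0561.
Under exogeneity and monotonicity, PS = (p₁ − p₀) / (1 − p₀).
PS = (0.236 − 0.0561) / (1 − 0.0561) = 0.1799 / 0.9439 ≈ 0.1906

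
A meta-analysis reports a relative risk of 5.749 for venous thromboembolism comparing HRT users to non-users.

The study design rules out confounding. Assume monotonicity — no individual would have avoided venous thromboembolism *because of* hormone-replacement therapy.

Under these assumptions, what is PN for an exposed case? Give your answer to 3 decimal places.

PN ≈ 0.826

Under exogeneity and monotonicity, PN = (RR − 1) / RR = 1 − 1/RR.
PN = (5.749 − 1) / 5.749 = 4.749 / 5.749 ≈ 0.8261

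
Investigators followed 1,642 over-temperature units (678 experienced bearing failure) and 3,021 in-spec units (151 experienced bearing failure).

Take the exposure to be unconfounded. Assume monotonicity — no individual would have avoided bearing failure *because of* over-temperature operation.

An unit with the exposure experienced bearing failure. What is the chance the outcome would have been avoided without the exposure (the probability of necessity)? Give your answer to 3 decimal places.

p₁ = P(outcome | exposed) = 678/1642 = 0.41291
p₀ = P(outcome | unexposed) = 151/3021 = 0.049983
Under exogeneity and monotonicity, PN = (p₁ − p₀) / p₁.
PN = (0.41291 − 0.049983) / 0.41291 = 0.36293 / 0.41291 ≈ 0.8789

PN ≈ 0.879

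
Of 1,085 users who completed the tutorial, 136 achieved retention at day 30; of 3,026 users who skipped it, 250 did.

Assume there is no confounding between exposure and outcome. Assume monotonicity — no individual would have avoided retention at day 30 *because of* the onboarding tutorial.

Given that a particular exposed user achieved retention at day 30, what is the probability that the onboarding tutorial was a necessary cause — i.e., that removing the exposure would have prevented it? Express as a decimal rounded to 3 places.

PN ≈ 0.341

p₁ = P(outcome | exposed) = 136/1085 = 0.12535
p₀ = P(outcome | unexposed) = 250/3026 = 0.082617
Under exogeneity and monotonicity, PN = (p₁ − p₀) / p₁.
PN = (0.12535 − 0.082617) / 0.12535 = 0.042728 / 0.12535 ≈ 0.3409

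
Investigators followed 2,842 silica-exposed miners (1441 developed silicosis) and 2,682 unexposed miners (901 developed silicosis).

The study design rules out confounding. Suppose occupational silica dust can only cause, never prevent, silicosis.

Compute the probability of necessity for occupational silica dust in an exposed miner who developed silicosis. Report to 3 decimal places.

p₁ = P(outcome | exposed) = 1441/2842 = 0.50704
p₀ = P(outcome | unexposed) = 901/2682 = 0.33594
Under exogeneity and monotonicity, PN = (p₁ − p₀) / p₁.
PN = (0.50704 − 0.33594) / 0.50704 = 0.17109 / 0.50704 ≈ 0.3374

PN ≈ 0.337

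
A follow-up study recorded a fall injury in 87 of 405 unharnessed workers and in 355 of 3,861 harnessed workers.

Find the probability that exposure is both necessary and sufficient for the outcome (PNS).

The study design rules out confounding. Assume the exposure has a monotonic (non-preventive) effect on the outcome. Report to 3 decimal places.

PNS ≈ 0.123

p₁ = P(outcome | exposed) = 87/405 = 0.21481
p₀ = P(outcome | unexposed) = 355/3861 = 0.091945
Under exogeneity and monotonicity, PNS = p₁ − p₀.
PNS = 0.21481 − 0.091945 = 0.12287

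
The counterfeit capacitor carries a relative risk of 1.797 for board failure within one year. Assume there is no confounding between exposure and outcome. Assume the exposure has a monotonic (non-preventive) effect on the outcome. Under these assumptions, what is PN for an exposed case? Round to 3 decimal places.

PN ≈ 0.444

Under exogeneity and monotonicity, PN = (RR − 1) / RR = 1 − 1/RR.
PN = (1.797 − 1) / 1.797 = 0.797 / 1.797 ≈ 0.4435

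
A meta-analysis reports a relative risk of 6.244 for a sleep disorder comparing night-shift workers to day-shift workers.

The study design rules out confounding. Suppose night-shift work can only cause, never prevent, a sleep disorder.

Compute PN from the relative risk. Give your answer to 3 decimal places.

Under exogeneity and monotonicity, PN = (RR − 1) / RR = 1 − 1/RR.
PN = (6.244 − 1) / 6.244 = 5.244 / 6.244 ≈ 0.8398

PN ≈ 0.840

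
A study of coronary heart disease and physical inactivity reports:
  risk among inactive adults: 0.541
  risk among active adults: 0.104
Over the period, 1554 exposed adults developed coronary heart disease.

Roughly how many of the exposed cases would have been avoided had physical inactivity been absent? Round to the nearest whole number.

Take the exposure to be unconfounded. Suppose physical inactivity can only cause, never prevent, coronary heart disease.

Let p₁ = 0.541, p₀ = 0.104.
PN = (p₁ − p₀)/p₁ = (0.541 − 0.104) / 0.541 ≈ 0.80776.
Attributable cases ≈ PN × (exposed cases) = 0.80776 × 1554 ≈ 1255.26.

about 1255 cases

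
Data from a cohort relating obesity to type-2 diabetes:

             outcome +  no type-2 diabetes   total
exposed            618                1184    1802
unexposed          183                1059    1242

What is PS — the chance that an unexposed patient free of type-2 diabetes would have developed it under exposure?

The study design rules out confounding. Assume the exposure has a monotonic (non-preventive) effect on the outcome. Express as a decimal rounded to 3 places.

PS ≈ 0.229

p₁ = P(outcome | exposed) = 618/1802 = 0.34295
p₀ = P(outcome | unexposed) = 183/1242 = 0.14734
Under exogeneity and monotonicity, PS = (p₁ − p₀)/(1 − p₀).
PS = (0.34295 − 0.14734) / 0.85266 ≈ 0.2294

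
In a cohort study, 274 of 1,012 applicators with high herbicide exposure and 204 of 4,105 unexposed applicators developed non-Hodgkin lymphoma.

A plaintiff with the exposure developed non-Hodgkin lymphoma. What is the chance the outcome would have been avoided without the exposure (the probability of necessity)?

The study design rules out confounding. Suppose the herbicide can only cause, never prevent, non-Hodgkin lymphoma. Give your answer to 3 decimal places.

PN ≈ 0.816

p₁ = P(outcome | exposed) = 274/1012 = 0.27075
p₀ = P(outcome | unexposed) = 204/4105 = 0.049695
Under exogeneity and monotonicity, PN = (p₁ − p₀) / p₁.
PN = (0.27075 − 0.049695) / 0.27075 = 0.22106 / 0.27075 ≈ 0.8165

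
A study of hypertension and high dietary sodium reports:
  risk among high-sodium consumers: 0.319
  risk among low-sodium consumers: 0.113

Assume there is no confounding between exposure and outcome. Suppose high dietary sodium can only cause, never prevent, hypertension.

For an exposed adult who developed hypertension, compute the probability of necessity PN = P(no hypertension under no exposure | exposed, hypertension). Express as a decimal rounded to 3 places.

PN ≈ 0.646

Let p₁ = 0.319, p₀ = 0.113.
Under exogeneity and monotonicity, PN = (p₁ − p₀) / p₁.
PN = (0.319 − 0.113) / 0.319 = 0.206 / 0.319 ≈ 0.6458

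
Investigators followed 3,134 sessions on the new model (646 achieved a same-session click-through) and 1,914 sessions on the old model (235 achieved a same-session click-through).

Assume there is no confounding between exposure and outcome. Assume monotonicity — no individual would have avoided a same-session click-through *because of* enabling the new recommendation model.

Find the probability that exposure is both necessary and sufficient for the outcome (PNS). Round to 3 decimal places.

PNS ≈ 0.083

p₁ = P(outcome | exposed) = 646/3134 = 0.20613
p₀ = P(outcome | unexposed) = 235/1914 = 0.12278
Under exogeneity and monotonicity, PNS = p₁ − p₀.
PNS = 0.20613 − 0.12278 = 0.083347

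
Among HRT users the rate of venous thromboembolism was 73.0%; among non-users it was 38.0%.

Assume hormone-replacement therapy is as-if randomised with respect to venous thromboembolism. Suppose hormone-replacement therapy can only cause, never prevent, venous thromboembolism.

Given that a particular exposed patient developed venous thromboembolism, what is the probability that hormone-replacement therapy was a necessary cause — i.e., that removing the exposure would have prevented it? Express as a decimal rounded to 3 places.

p₁ = 0.73, p₀ = 0.38.
Under exogeneity and monotonicity, PN = (p₁ − p₀) / p₁.
PN = (0.73 − 0.38) / 0.73 = 0.35 / 0.73 ≈ 0.4795

PN ≈ 0.479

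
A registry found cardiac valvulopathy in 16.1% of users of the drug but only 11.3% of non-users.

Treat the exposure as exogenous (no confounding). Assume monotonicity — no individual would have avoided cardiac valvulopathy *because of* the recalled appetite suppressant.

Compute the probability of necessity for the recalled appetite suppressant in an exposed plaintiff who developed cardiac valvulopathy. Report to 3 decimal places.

PN ≈ 0.298

p₁ = 0.161, p₀ = 0.113.
Under exogeneity and monotonicity, PN = (p₁ − p₀) / p₁.
PN = (0.161 − 0.113) / 0.161 = 0.048 / 0.161 ≈ 0.2981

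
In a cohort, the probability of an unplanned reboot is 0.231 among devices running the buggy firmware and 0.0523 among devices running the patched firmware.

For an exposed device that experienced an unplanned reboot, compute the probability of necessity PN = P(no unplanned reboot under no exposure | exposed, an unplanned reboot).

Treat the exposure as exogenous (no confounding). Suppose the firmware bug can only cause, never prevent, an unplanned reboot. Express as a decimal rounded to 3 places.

PN ≈ 0.774

Let p₁ = 0.231, p₀ = 0.0523.
Under exogeneity and monotonicity, PN = (p₁ − p₀) / p₁.
PN = (0.231 − 0.0523) / 0.231 = 0.1787 / 0.231 ≈ 0.7736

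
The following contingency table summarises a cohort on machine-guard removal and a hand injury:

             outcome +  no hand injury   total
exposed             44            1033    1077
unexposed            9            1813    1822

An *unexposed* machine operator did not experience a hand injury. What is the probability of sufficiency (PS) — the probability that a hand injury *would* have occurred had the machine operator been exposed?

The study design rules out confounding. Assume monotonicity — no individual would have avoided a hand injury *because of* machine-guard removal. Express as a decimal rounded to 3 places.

PS ≈ 0.036

p₁ = P(outcome | exposed) = 44/1077 = 0.040854
p₀ = P(outcome | unexposed) = 9/1822 = 0.0049396
Under exogeneity and monotonicity, PS = (p₁ − p₀) / (1 − p₀).
PS = (0.040854 − 0.0049396) / (1 − 0.0049396) = 0.035915 / 0.99506 ≈ 0.0361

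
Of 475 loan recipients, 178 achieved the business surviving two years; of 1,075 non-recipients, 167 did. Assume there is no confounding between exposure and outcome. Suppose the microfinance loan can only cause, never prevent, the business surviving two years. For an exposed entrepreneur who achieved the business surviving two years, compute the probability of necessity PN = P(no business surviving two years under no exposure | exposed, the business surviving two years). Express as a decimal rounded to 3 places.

p₁ = P(outcome | exposed) = 178/475 = 0.37474
p₀ = P(outcome | unexposed) = 167/1075 = 0.15535
Under exogeneity and monotonicity, PN = (p₁ − p₀) / p₁.
PN = (0.37474 − 0.15535) / 0.37474 = 0.21939 / 0.37474 ≈ 0.5854

PN ≈ 0.585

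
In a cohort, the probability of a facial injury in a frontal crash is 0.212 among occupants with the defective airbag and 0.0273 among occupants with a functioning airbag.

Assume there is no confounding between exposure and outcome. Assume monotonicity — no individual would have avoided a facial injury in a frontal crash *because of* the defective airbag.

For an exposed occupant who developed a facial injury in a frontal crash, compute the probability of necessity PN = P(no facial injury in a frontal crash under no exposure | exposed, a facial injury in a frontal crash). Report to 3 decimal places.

PN ≈ 0.871

Let p₁ = 0.212, p₀ = 0.0273.
Under exogeneity and monotonicity, PN = (p₁ − p₀) / p₁.
PN = (0.212 − 0.0273) / 0.212 = 0.1847 / 0.212 ≈ 0.8712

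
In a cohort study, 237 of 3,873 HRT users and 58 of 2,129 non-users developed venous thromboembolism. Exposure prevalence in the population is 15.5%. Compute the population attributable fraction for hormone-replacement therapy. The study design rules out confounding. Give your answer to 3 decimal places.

PAF ≈ 0.162

p₁ = P(outcome | exposed) = 237/3873 = 0.061193
p₀ = P(outcome | unexposed) = 58/2129 = 0.027243
Overall risk P(Y=1) = π·p₁ + (1−π)·p₀ = 0.155×0.061193 + 0.845×0.027243 = 0.032505.
Under exogeneity, PAF = [P(Y=1) − p₀] / P(Y=1).
PAF = (0.032505 − 0.027243) / 0.032505 ≈ 0.1619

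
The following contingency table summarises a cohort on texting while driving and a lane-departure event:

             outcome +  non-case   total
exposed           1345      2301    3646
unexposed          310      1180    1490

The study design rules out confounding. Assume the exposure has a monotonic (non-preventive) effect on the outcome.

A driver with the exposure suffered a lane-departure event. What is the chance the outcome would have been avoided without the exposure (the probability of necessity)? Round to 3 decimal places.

PN ≈ 0.436

p₁ = P(outcome | exposed) = 1345/3646 = 0.3689
p₀ = P(outcome | unexposed) = 310/1490 = 0.20805
Under exogeneity and monotonicity, PN = (p₁ − p₀) / p₁.
PN = (0.3689 − 0.20805) / 0.3689 = 0.16084 / 0.3689 ≈ 0.4360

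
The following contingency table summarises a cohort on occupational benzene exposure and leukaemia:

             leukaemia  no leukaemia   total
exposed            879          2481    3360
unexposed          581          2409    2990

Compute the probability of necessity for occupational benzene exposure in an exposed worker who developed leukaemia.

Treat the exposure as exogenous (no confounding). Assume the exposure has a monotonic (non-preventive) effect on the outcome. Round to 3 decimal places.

PN ≈ 0.257

p₁ = P(outcome | exposed) = 879/3360 = 0.26161
p₀ = P(outcome | unexposed) = 581/2990 = 0.19431
Under exogeneity and monotonicity, PN = (p₁ − p₀)/p₁.
PN = (0.26161 − 0.19431) / 0.26161 ≈ 0.2572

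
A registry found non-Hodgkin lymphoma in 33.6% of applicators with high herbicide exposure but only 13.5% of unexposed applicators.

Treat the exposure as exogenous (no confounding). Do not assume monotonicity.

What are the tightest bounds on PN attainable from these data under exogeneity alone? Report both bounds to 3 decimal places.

0.598 ≤ PN ≤ 1.000

p₁ = 0.336, p₀ = 0.135.
Under exogeneity alone the bounds on PN are max{0,(p₁−p₀)/p₁} ≤ PN ≤ min{1,(1−p₀)/p₁}.
  lower = (p₁ − p₀)/p₁ = 0.201 / 0.336 ≈ 0.5982
  upper = min{1, (1 − p₀)/p₁} = 0.865 / 0.336 ≈ 2.5744 → capped at 1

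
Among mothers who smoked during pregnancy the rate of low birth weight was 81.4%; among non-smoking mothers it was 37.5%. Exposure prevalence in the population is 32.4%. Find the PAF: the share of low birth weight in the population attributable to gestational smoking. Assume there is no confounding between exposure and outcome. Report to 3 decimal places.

p₁ = 0.814, p₀ = 0.375.
Overall risk P(Y=1) = π·p₁ + (1−π)·p₀ = 0.324×0.814 + 0.676×0.375 = 0.51724.
Under exogeneity, PAF = [P(Y=1) − p₀] / P(Y=1).
PAF = (0.51724 − 0.375) / 0.51724 ≈ 0.2750

PAF ≈ 0.275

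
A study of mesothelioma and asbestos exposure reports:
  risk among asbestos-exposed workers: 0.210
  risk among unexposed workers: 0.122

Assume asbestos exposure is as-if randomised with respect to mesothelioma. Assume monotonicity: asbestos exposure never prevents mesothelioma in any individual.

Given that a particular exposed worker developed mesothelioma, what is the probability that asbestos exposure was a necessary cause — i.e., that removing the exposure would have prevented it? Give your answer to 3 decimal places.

Let p₁ = 0.21, p₀ = 0.122.
Under exogeneity and monotonicity, PN = (p₁ − p₀) / p₁.
PN = (0.21 − 0.122) / 0.21 = 0.088 / 0.21 ≈ 0.4190

PN ≈ 0.419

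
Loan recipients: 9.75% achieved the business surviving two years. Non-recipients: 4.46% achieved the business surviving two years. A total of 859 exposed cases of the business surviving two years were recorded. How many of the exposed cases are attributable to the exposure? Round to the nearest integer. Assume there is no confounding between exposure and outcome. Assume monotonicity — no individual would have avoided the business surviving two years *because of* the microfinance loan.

p₁ = 0.0975, p₀ = 0.0446.
PN = (p₁ − p₀)/p₁ = (0.0975 − 0.0446) / 0.0975 ≈ 0.54256.
Attributable cases ≈ PN × (exposed cases) = 0.54256 × 859 ≈ 466.06.

about 466 cases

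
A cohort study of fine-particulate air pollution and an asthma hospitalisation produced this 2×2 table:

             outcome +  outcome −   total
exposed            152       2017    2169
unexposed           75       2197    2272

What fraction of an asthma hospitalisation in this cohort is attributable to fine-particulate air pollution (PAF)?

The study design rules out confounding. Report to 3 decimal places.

PAF ≈ 0.354

p₁ = P(outcome | exposed) = 152/2169 = 0.070078
p₀ = P(outcome | unexposed) = 75/2272 = 0.033011
Exposure prevalence π = 2169/4441 = 0.4884; overall risk P(Y=1) = 0.051115.
Under exogeneity, PAF = [P(Y=1) − p₀]/P(Y=1).
PAF = (0.051115 − 0.033011) / 0.051115 ≈ 0.3542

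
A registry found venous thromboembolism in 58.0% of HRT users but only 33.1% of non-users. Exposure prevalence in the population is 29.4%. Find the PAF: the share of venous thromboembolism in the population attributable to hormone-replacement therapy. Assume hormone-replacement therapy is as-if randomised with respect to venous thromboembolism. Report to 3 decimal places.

PAF ≈ 0.181

p₁ = 0.58, p₀ = 0.331.
Overall risk P(Y=1) = π·p₁ + (1−π)·p₀ = 0.294×0.58 + 0.706×0.331 = 0.40421.
Under exogeneity, PAF = [P(Y=1) − p₀] / P(Y=1).
PAF = (0.40421 − 0.331) / 0.40421 ≈ 0.1811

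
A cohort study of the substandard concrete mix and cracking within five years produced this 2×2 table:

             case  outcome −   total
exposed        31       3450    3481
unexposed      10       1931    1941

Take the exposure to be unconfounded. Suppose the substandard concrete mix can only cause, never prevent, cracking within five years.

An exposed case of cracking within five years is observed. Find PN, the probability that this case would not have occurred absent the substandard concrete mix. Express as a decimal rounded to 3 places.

p₁ = P(outcome | exposed) = 31/3481 = 0.0089055
p₀ = P(outcome | unexposed) = 10/1941 = 0.005152
Under exogeneity and monotonicity, PN = (p₁ − p₀)/p₁.
PN = (0.0089055 − 0.005152) / 0.0089055 ≈ 0.4215

PN ≈ 0.421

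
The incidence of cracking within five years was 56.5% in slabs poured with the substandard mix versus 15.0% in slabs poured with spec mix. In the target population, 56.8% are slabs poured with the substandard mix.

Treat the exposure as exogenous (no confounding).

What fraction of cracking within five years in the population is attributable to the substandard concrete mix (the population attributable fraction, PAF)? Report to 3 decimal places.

p₁ = 0.565, p₀ = 0.15.
Overall risk P(Y=1) = π·p₁ + (1−π)·p₀ = 0.568×0.565 + 0.432×0.15 = 0.38572.
Under exogeneity, PAF = [P(Y=1) − p₀] / P(Y=1).
PAF = (0.38572 − 0.15) / 0.38572 ≈ 0.6111

PAF ≈ 0.611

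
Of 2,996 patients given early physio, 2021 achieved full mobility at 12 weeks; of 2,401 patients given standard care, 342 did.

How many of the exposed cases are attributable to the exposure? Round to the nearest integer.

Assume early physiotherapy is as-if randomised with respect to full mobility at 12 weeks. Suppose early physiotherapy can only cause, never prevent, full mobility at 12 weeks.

p₁ = P(outcome | exposed) = 2021/2996 = 0.67457
p₀ = P(outcome | unexposed) = 342/2401 = 0.14244
PN = (p₁ − p₀)/p₁ = (0.67457 − 0.14244) / 0.67457 ≈ 0.78884.
Attributable cases ≈ PN × (exposed cases) = 0.78884 × 2021 ≈ 1594.25.

about 1594 cases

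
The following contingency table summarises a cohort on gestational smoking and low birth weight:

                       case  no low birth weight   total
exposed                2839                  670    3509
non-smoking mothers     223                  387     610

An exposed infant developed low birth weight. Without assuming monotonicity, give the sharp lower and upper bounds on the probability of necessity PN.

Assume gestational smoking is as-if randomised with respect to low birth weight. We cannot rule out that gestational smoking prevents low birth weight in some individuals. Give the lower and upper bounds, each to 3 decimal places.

p₁ = P(outcome | exposed) = 2839/3509 = 0.80906
p₀ = P(outcome | unexposed) = 223/610 = 0.36557
Under exogeneity alone the bounds on PN are max{0,(p₁−p₀)/p₁} ≤ PN ≤ min{1,(1−p₀)/p₁}.
  lower = (p₁ − p₀)/p₁ = 0.44349 / 0.80906 ≈ 0.5482
  upper = min{1, (1 − p₀)/p₁} = 0.63443 / 0.80906 ≈ 0.7841

0.548 ≤ PN ≤ 0.784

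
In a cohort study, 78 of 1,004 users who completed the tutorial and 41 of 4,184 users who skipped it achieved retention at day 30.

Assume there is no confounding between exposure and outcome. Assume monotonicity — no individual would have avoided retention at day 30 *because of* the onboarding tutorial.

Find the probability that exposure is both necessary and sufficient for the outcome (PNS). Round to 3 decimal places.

p₁ = P(outcome | exposed) = 78/1004 = 0.077689
p₀ = P(outcome | unexposed) = 41/4184 = 0.0097992
Under exogeneity and monotonicity, PNS = p₁ − p₀.
PNS = 0.077689 − 0.0097992 = 0.06789

PNS ≈ 0.068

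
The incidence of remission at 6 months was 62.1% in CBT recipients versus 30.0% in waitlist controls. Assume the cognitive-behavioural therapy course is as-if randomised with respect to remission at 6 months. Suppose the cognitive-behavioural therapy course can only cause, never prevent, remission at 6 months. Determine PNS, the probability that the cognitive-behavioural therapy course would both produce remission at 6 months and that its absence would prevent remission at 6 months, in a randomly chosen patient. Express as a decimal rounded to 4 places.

p₁ = 0.621, p₀ = 0.3.
Under exogeneity and monotonicity, PNS = p₁ − p₀.
PNS = 0.621 − 0.3 = 0.321

PNS ≈ 0.3210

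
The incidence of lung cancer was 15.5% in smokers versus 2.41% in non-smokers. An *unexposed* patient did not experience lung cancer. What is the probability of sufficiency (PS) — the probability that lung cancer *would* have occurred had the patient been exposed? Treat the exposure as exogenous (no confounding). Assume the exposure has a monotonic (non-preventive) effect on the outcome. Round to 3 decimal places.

PS ≈ 0.134

p₁ = 0.155, p₀ = 0.0241.
Under exogeneity and monotonicity, PS = (p₁ − p₀) / (1 − p₀).
PS = (0.155 − 0.0241) / (1 − 0.0241) = 0.1309 / 0.9759 ≈ 0.1341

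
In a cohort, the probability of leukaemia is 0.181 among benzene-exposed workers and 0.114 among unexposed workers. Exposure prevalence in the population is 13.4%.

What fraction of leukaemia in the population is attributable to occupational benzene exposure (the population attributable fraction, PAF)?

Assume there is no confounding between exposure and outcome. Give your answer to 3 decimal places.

Let p₁ = 0.181, p₀ = 0.114.
Overall risk P(Y=1) = π·p₁ + (1−π)·p₀ = 0.134×0.181 + 0.866×0.114 = 0.12298.
Under exogeneity, PAF = [P(Y=1) − p₀] / P(Y=1).
PAF = (0.12298 − 0.114) / 0.12298 ≈ 0.0730

PAF ≈ 0.073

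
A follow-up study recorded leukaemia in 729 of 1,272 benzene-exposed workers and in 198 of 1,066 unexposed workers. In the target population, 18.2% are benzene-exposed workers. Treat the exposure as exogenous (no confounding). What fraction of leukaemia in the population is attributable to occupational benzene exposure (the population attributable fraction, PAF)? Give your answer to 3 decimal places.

p₁ = P(outcome | exposed) = 729/1272 = 0.57311
p₀ = P(outcome | unexposed) = 198/1066 = 0.18574
Overall risk P(Y=1) = π·p₁ + (1−π)·p₀ = 0.182×0.57311 + 0.818×0.18574 = 0.25624.
Under exogeneity, PAF = [P(Y=1) − p₀] / P(Y=1).
PAF = (0.25624 − 0.18574) / 0.25624 ≈ 0.2751

PAF ≈ 0.275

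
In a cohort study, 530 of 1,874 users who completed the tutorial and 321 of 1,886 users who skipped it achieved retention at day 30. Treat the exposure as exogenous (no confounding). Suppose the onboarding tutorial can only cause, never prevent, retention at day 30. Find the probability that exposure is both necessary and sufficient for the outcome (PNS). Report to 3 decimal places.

PNS ≈ 0.113

p₁ = P(outcome | exposed) = 530/1874 = 0.28282
p₀ = P(outcome | unexposed) = 321/1886 = 0.1702
Under exogeneity and monotonicity, PNS = p₁ − p₀.
PNS = 0.28282 − 0.1702 = 0.11262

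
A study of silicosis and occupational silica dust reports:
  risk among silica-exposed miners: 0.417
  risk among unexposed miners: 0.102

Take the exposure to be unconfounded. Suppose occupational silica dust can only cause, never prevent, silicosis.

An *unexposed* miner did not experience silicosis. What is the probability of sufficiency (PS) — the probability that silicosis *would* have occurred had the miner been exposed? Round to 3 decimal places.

Let p₁ = 0.417, p₀ = 0.102.
Under exogeneity and monotonicity, PS = (p₁ − p₀) / (1 − p₀).
PS = (0.417 − 0.102) / (1 − 0.102) = 0.315 / 0.898 ≈ 0.3508

PS ≈ 0.351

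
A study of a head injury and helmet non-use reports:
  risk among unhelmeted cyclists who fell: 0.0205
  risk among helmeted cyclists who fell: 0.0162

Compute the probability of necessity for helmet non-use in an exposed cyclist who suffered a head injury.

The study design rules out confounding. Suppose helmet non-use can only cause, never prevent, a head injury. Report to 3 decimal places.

Let p₁ = 0.0205, p₀ = 0.0162.
Under exogeneity and monotonicity, PN = (p₁ − p₀) / p₁.
PN = (0.0205 − 0.0162) / 0.0205 = 0.0043 / 0.0205 ≈ 0.2098

PN ≈ 0.210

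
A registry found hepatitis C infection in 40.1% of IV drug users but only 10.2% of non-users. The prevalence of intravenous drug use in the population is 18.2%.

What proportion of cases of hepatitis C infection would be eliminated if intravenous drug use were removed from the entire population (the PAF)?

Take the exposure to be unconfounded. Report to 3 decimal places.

PAF ≈ 0.348

p₁ = 0.401, p₀ = 0.102.
Overall risk P(Y=1) = π·p₁ + (1−π)·p₀ = 0.182×0.401 + 0.818×0.102 = 0.15642.
Under exogeneity, PAF = [P(Y=1) − p₀] / P(Y=1).
PAF = (0.15642 − 0.102) / 0.15642 ≈ 0.3479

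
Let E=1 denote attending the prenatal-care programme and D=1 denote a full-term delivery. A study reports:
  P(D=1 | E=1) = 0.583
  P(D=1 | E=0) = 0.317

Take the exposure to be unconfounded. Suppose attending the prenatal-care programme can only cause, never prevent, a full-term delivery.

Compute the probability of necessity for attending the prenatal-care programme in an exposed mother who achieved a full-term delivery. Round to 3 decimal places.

PN ≈ 0.456

Let p₁ = 0.583, p₀ = 0.317.
Under exogeneity and monotonicity, PN = (p₁ − p₀) / p₁.
PN = (0.583 − 0.317) / 0.583 = 0.266 / 0.583 ≈ 0.4563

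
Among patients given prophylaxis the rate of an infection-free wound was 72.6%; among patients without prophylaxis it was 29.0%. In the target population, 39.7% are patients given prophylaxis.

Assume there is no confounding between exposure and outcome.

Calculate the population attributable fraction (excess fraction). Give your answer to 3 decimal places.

PAF ≈ 0.374

p₁ = 0.726, p₀ = 0.29.
Overall risk P(Y=1) = π·p₁ + (1−π)·p₀ = 0.397×0.726 + 0.603×0.29 = 0.46309.
Under exogeneity, PAF = [P(Y=1) − p₀] / P(Y=1).
PAF = (0.46309 − 0.29) / 0.46309 ≈ 0.3738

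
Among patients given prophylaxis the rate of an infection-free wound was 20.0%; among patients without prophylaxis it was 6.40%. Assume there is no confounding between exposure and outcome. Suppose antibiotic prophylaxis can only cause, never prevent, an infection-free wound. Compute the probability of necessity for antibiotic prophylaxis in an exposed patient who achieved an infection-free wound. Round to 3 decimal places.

p₁ = 0.2, p₀ = 0.064.
Under exogeneity and monotonicity, PN = (p₁ − p₀) / p₁.
PN = (0.2 − 0.064) / 0.2 = 0.136 / 0.2 ≈ 0.6800

PN ≈ 0.680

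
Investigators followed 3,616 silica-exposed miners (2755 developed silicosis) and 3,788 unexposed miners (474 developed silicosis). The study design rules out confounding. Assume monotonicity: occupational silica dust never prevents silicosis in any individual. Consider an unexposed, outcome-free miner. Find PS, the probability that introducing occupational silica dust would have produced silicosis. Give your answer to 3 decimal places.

p₁ = P(outcome | exposed) = 2755/3616 = 0.76189
p₀ = P(outcome | unexposed) = 474/3788 = 0.12513
Under exogeneity and monotonicity, PS = (p₁ − p₀) / (1 − p₀).
PS = (0.76189 − 0.12513) / (1 − 0.12513) = 0.63676 / 0.87487 ≈ 0.7278

PS ≈ 0.728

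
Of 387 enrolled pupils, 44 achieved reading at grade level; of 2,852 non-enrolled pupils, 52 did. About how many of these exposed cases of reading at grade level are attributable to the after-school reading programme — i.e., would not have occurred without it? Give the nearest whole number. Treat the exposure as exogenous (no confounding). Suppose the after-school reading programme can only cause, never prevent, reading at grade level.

p₁ = P(outcome | exposed) = 44/387 = 0.1137
p₀ = P(outcome | unexposed) = 52/2852 = 0.018233
PN = (p₁ − p₀)/p₁ = (0.1137 − 0.018233) / 0.1137 ≈ 0.83963.
Attributable cases ≈ PN × (exposed cases) = 0.83963 × 44 ≈ 36.94.

about 37 cases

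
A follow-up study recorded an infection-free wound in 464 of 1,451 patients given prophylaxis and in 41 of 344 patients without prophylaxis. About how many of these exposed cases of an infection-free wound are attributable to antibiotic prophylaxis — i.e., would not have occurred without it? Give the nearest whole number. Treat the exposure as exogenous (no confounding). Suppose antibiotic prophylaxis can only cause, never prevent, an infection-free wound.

about 291 cases

p₁ = P(outcome | exposed) = 464/1451 = 0.31978
p₀ = P(outcome | unexposed) = 41/344 = 0.11919
PN = (p₁ − p₀)/p₁ = (0.31978 − 0.11919) / 0.31978 ≈ 0.62729.
Attributable cases ≈ PN × (exposed cases) = 0.62729 × 464 ≈ 291.06.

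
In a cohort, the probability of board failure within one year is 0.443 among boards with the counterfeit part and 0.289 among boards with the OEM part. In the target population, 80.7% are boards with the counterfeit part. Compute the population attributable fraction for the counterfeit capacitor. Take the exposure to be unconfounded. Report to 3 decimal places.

Let p₁ = 0.443, p₀ = 0.289.
Overall risk P(Y=1) = π·p₁ + (1−π)·p₀ = 0.807×0.443 + 0.193×0.289 = 0.41328.
Under exogeneity, PAF = [P(Y=1) − p₀] / P(Y=1).
PAF = (0.41328 − 0.289) / 0.41328 ≈ 0.3007

PAF ≈ 0.301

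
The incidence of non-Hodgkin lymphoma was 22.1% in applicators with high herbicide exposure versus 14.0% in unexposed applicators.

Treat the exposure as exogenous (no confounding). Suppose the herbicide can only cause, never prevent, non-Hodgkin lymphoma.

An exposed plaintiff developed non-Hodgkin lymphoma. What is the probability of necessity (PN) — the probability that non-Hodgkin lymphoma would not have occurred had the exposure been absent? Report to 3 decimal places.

PN ≈ 0.367

p₁ = 0.221, p₀ = 0.14.
Under exogeneity and monotonicity, PN = (p₁ − p₀) / p₁.
PN = (0.221 − 0.14) / 0.221 = 0.081 / 0.221 ≈ 0.3665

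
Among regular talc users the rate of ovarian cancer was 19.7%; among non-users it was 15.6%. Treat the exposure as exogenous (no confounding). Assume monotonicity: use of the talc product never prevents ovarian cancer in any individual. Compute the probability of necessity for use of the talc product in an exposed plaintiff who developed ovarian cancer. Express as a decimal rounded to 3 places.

p₁ = 0.197, p₀ = 0.156.
Under exogeneity and monotonicity, PN = (p₁ − p₀) / p₁.
PN = (0.197 − 0.156) / 0.197 = 0.041 / 0.197 ≈ 0.2081

PN ≈ 0.208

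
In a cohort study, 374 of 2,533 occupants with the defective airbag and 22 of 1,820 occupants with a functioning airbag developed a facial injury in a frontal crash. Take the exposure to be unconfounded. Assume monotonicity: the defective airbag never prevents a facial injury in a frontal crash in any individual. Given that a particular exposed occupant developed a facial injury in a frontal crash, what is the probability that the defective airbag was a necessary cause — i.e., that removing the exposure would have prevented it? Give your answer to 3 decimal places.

p₁ = P(outcome | exposed) = 374/2533 = 0.14765
p₀ = P(outcome | unexposed) = 22/1820 = 0.012088
Under exogeneity and monotonicity, PN = (p₁ − p₀) / p₁.
PN = (0.14765 − 0.012088) / 0.14765 = 0.13556 / 0.14765 ≈ 0.9181

PN ≈ 0.918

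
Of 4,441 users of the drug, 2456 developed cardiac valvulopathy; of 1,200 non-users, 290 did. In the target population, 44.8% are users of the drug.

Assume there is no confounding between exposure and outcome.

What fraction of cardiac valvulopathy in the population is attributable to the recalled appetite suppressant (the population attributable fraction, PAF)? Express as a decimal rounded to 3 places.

p₁ = P(outcome | exposed) = 2456/4441 = 0.55303
p₀ = P(outcome | unexposed) = 290/1200 = 0.24167
Overall risk P(Y=1) = π·p₁ + (1−π)·p₀ = 0.448×0.55303 + 0.552×0.24167 = 0.38116.
Under exogeneity, PAF = [P(Y=1) − p₀] / P(Y=1).
PAF = (0.38116 − 0.24167) / 0.38116 ≈ 0.3660

PAF ≈ 0.366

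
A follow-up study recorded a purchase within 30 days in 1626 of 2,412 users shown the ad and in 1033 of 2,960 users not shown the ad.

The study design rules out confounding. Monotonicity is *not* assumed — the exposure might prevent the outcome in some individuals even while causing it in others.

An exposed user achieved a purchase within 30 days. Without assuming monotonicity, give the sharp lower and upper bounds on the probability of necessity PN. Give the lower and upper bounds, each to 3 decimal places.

p₁ = P(outcome | exposed) = 1626/2412 = 0.67413
p₀ = P(outcome | unexposed) = 1033/2960 = 0.34899
Under exogeneity alone the bounds on PN are max{0,(p₁−p₀)/p₁} ≤ PN ≤ min{1,(1−p₀)/p₁}.
  lower = (p₁ − p₀)/p₁ = 0.32514 / 0.67413 ≈ 0.4823
  upper = min{1, (1 − p₀)/p₁} = 0.65101 / 0.67413 ≈ 0.9657

0.482 ≤ PN ≤ 0.966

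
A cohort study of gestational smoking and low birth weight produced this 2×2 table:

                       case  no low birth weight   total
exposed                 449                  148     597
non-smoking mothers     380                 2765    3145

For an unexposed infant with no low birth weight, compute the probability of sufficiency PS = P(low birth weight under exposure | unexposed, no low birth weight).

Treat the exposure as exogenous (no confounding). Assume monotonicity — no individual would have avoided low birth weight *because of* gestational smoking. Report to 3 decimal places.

PS ≈ 0.718

p₁ = P(outcome | exposed) = 449/597 = 0.75209
p₀ = P(outcome | unexposed) = 380/3145 = 0.12083
Under exogeneity and monotonicity, PS = (p₁ − p₀)/(1 − p₀).
PS = (0.75209 − 0.12083) / 0.87917 ≈ 0.7180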